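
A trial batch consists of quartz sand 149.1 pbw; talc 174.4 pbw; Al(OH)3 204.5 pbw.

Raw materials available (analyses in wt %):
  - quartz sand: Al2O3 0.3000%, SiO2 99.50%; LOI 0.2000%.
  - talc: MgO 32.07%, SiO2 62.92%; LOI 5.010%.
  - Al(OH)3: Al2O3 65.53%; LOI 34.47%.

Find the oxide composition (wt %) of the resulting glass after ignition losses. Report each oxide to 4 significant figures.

The whole derivation carries full float precision at all times — intermediates appear, rounded to 4 significant figures, on the page. Every reported value undergoes a single rounding — the derived quantities, which include net glass mass, the totals, yield, ignition loss, three oxide percentages, are rebuilt in full float precision, exactly as printed in either problem or answer, starting from the weights for 448.5 pbw of glass.
Oxide masses out of the charge:
  MgO: 174.4·0.3207 = 55.93 pbw
  Al2O3: 149.1·0.003000 + 204.5·0.6553 = 134.5 pbw
  SiO2: 149.1·0.9950 + 174.4·0.6292 = 258.1 pbw
LOI: 149.1·0.002000 + 174.4·0.05010 + 204.5·0.3447 = 79.53 pbw
Glass = total batch minus LOI = 528.0 − 79.53 = 448.5 pbw (= the summed oxide contributions)
wt %: oxide over glass, times 100

Glass mass = 448.5 pbw (batch 528.0 − LOI 79.53).
Composition: MgO 12.47%, Al2O3 29.98%, SiO2 57.55%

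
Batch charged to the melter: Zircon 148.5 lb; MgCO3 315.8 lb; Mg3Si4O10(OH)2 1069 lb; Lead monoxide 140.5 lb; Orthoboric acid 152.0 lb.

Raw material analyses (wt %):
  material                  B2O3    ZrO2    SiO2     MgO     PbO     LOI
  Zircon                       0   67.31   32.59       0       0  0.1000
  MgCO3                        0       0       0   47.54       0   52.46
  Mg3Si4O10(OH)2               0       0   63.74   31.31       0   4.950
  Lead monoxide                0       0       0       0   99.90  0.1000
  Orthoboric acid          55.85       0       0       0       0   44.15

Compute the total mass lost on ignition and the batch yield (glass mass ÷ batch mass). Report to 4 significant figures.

LOI loss = 286.0 lb; glass = 1540 lb; yield = 84.34%

Working values are shown rounded to 4 significant figures at each printed step; the working math maintains exact precision all the way through; every reported number is rounded once only; derived quantities (net glass mass, the five compositions, the yield, totals, LOI) are recomputed from the weighed amounts per 1540 lb of glass in full precision as quoted within either problem or answer.
LOI of each material in turn:
  Zircon: 148.5 × 0.001000 = 0.1485 lb
  MgCO3: 315.8 × 0.5246 = 165.7 lb
  Mg3Si4O10(OH)2: 1069 × 0.04950 = 52.92 lb
  Lead monoxide: 140.5 × 0.001000 = 0.1405 lb
  Orthoboric acid: 152.0 × 0.4415 = 67.11 lb
Total LOI = 286.0 lb
Glass = batch − LOI = 1826 − 286.0 = 1540 lb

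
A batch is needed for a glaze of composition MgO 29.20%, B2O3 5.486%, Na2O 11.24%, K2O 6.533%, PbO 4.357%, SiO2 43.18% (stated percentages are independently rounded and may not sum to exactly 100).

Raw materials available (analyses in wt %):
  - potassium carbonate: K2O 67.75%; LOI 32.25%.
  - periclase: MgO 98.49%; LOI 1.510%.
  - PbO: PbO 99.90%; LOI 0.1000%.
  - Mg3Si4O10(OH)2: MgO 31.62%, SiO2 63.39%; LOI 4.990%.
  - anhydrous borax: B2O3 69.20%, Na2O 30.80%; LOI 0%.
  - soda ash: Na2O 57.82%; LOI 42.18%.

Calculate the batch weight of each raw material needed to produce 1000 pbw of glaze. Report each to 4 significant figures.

Intermediates are printed, rounded to four significant figures, on the page — each numeric step keeps full float precision through every step. Every reported result sees exactly one rounding. Derived quantities are recomputed using the weight values on 1000 pbw of glass in exact precision (six oxide percentages, glass mass, totals, the yield, LOI) exactly as shown in either problem or answer.
Per-oxide target masses for 1000 pbw glaze:
  MgO: 29.20% × 1000 = 292.0 pbw
  B2O3: 5.486% × 1000 = 54.86 pbw
  Na2O: 11.24% × 1000 = 112.4 pbw
  K2O: 6.533% × 1000 = 65.33 pbw
  PbO: 4.357% × 1000 = 43.57 pbw
  SiO2: 43.18% × 1000 = 431.8 pbw
Checking each oxide sum working from each reported weight, at the basis given (target by target, the sums agree once rounding is allowed for):
  MgO: 77.79·0.9849 + 681.2·0.3162 = 292.0 pbw (target 292.0 pbw)
  B2O3: 79.28·0.6920 = 54.86 pbw (target 54.86 pbw)
  Na2O: 79.28·0.3080 + 152.2·0.5782 = 112.4 pbw (target 112.4 pbw)
  K2O: 96.43·0.6775 = 65.33 pbw (target 65.33 pbw)
  PbO: 43.61·0.9990 = 43.57 pbw (target 43.57 pbw)
  SiO2: 681.2·0.6339 = 431.8 pbw (target 431.8 pbw)
Mass balance on the glass: Σ batch − LOI loss = 1000 pbw (oxide target masses add up to 1000 pbw; with the basis standing at 1000 pbw — any gap is answer rounding).
Adding the batch up: Σ batch = 1131 pbw; loss to ignition Σ batch·LOI = 130.5 pbw; glass ÷ batch gives a yield of 88.46%.

Batch per 1000 pbw glaze:
  potassium carbonate: 96.43 pbw
  periclase: 77.79 pbw
  PbO: 43.61 pbw
  Mg3Si4O10(OH)2: 681.2 pbw
  anhydrous borax: 79.28 pbw
  soda ash: 152.2 pbw
Total batch = 1131 pbw; LOI loss = 130.5 pbw; yield = 88.46%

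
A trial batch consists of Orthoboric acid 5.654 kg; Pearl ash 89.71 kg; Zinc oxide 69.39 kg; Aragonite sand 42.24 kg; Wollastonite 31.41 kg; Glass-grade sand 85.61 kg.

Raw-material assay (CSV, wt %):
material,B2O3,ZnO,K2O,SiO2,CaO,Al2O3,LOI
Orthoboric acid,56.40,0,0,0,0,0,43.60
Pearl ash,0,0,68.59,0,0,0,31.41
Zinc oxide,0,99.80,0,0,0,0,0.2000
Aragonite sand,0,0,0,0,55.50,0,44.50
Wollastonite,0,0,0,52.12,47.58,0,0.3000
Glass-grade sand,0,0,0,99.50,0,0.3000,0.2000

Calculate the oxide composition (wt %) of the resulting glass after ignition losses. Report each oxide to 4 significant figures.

Glass mass = 274.2 kg (batch 324.0 − LOI 49.84).
Composition: B2O3 1.163%, ZnO 25.26%, K2O 22.44%, SiO2 37.04%, CaO 14.00%, Al2O3 0.09368%

Intermediates are displayed, rounded to 4 significant digits, as written; every computation runs at full float precision in every operation — a single rounding completes each reported result; all derived quantities are computed at full float precision (the totals, the six compositions, net glass mass, yield, ignition loss) starting from the weights at 274.2 kg of glass as they appear in the problem or answer text.
Oxide masses out of the charge:
  B2O3: 5.654·0.5640 = 3.189 kg
  ZnO: 69.39·0.9980 = 69.25 kg
  K2O: 89.71·0.6859 = 61.53 kg
  SiO2: 31.41·0.5212 + 85.61·0.9950 = 101.6 kg
  CaO: 42.24·0.5550 + 31.41·0.4758 = 38.39 kg
  Al2O3: 85.61·0.003000 = 0.2568 kg
LOI: 5.654·0.4360 + 89.71·0.3141 + 69.39·0.002000 + 42.24·0.4450 + 31.41·0.003000 + 85.61·0.002000 = 49.84 kg
The glass mass, total less LOI, = 324.0 − 49.84 = 274.2 kg (the oxide masses sum to this)
percent by weight: oxide/glass ×100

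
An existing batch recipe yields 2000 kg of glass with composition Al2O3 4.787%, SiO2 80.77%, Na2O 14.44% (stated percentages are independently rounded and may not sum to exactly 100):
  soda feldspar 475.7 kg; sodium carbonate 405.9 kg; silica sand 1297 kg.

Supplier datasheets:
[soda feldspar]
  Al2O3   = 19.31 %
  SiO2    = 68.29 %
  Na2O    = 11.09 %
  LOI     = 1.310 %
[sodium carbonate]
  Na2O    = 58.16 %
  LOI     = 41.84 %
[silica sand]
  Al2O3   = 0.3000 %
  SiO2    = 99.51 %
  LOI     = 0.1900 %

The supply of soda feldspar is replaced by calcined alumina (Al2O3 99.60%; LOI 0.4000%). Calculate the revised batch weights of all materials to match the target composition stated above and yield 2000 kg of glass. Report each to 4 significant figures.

Revised batch per 2000 kg glass:
  calcined alumina: 91.23 kg
  sodium carbonate: 496.6 kg
  silica sand: 1623 kg
Total batch = 2211 kg; LOI loss = 211.2 kg

Each numeric step maintains full float precision in all steps — working values are displayed (rounded to 4 significant figures) on the page. Every reported value carries a single rounding — the derived quantities, which include ignition loss, the three compositions, net glass mass, the totals, the yield, are rebuilt at exact precision, exactly as shown in question or answer, using the weight values on 2000 kg of glass.
Target masses of each oxide per 2000 kg glass:
  Al2O3: 4.787% × 2000 = 95.74 kg
  SiO2: 80.77% × 2000 = 1615 kg
  Na2O: 14.44% × 2000 = 288.8 kg
Verifying the oxide balance using the reported weights, at the basis given (every target is met by its sum net of answer rounding effects):
  Al2O3: 91.23·0.9960 + 1623·0.003000 = 95.73 kg (target 95.74 kg)
  SiO2: 1623·0.9951 = 1615 kg (target 1615 kg)
  Na2O: 496.6·0.5816 = 288.8 kg (target 288.8 kg)
Auditing the glass mass value: the batch minus its LOI: 2000 kg (oxide target masses add up to 2000 kg; against the stated basis, 2000 kg — gaps are rounding artifacts).
Whole-batch sum: Σ batch = 2211 kg; loss to ignition Σ batch·LOI = 211.2 kg; the yield ratio, glass ÷ batch: 90.45%.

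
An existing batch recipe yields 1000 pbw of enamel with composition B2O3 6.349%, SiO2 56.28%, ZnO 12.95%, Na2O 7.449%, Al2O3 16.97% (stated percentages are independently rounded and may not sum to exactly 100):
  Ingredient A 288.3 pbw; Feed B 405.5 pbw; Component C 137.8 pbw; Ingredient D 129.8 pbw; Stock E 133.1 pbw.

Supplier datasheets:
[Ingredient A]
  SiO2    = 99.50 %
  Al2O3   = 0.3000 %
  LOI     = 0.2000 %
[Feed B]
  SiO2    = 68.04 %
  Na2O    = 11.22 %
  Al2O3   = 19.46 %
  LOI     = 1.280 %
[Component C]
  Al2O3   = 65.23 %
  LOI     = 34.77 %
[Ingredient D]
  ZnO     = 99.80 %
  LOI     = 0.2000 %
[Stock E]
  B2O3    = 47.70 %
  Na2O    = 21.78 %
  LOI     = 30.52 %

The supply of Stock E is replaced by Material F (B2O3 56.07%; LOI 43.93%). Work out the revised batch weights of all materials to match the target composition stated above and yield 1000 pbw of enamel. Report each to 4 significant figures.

Revised batch per 1000 pbw enamel:
  Ingredient A: 111.6 pbw
  Feed B: 663.9 pbw
  Component C: 61.58 pbw
  Ingredient D: 129.8 pbw
  Material F: 113.2 pbw
Total batch = 1080 pbw; LOI loss = 80.12 pbw

The whole derivation keeps full float precision through the solve; in-progress results appear (rounded to four significant figures) alongside each step. Every reported result receives exactly one rounding; derived quantities (net glass mass, LOI, five oxide percentages, the totals, the yield) are re-derived at exact precision starting from the weights for 1000 pbw of glass, as given in the question or the answer.
Per-oxide target masses for 1000 pbw enamel:
  B2O3: 6.349% × 1000 = 63.49 pbw
  SiO2: 56.28% × 1000 = 562.8 pbw
  ZnO: 12.95% × 1000 = 129.5 pbw
  Na2O: 7.449% × 1000 = 74.49 pbw
  Al2O3: 16.97% × 1000 = 169.7 pbw
Sums-versus-targets review given the weights on record, per the basis as stated (target by target, the sums agree up to rounding of the answer):
  B2O3: 113.2·0.5607 = 63.47 pbw (target 63.49 pbw)
  SiO2: 111.6·0.9950 + 663.9·0.6804 = 562.8 pbw (target 562.8 pbw)
  ZnO: 129.8·0.9980 = 129.5 pbw (target 129.5 pbw)
  Na2O: 663.9·0.1122 = 74.49 pbw (target 74.49 pbw)
  Al2O3: 111.6·0.003000 + 663.9·0.1946 + 61.58·0.6523 = 169.7 pbw (target 169.7 pbw)
Consistency of the glass mass: batch total minus LOI = 1000 pbw (summing oxide targets gives 1000 pbw; against the stated basis, 1000 pbw — differing by rounding only).
Batch grand total — Σ batch = 1080 pbw; loss to ignition Σ batch·LOI = 80.12 pbw; yield, glass over the total, = 92.58%.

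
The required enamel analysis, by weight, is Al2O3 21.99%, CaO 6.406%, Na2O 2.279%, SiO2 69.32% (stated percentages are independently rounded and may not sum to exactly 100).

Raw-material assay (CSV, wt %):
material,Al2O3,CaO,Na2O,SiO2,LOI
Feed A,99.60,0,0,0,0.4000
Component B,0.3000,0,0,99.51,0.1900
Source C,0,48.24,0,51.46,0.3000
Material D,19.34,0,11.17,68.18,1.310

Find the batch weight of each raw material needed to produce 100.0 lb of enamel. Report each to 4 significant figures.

All internal work maintains full precision all the way through. Intermediates are shown, rounded to four significant figures, when written out; every reported result sees exactly one rounding. All derived quantities (glass mass, yield, ignition loss, the four compositions, totals) are computed at full precision from the weighed amounts at 100.0 lb of glass as they appear in the problem or answer text.
Target oxide masses per 100.0 lb enamel:
  Al2O3: 21.99% × 100.0 = 21.99 lb
  CaO: 6.406% × 100.0 = 6.406 lb
  Na2O: 2.279% × 100.0 = 2.279 lb
  SiO2: 69.32% × 100.0 = 69.32 lb
Sums-versus-targets review per the reported batch figures, per the basis as stated (sum by sum, the targets are met within answer rounding):
  Al2O3: 17.97·0.9960 + 48.81·0.003000 + 20.40·0.1934 = 21.99 lb (target 21.99 lb)
  CaO: 13.28·0.4824 = 6.406 lb (target 6.406 lb)
  Na2O: 20.40·0.1117 = 2.279 lb (target 2.279 lb)
  SiO2: 48.81·0.9951 + 13.28·0.5146 + 20.40·0.6818 = 69.31 lb (target 69.32 lb)
Consistency of the glass mass: Σ batch − LOI loss = 99.99 lb (per-oxide target masses sum to 99.99 lb; the stated basis being 100.0 lb — deltas are rounding alone).
Adding the batch up: Σ batch = 100.5 lb; the LOI term Σ batch·LOI equals 0.4717 lb; yield = glass ÷ total batch = 99.53%.

Batch per 100.0 lb enamel:
  Feed A: 17.97 lb
  Component B: 48.81 lb
  Source C: 13.28 lb
  Material D: 20.40 lb
Total batch = 100.5 lb; LOI loss = 0.4717 lb; yield = 99.53%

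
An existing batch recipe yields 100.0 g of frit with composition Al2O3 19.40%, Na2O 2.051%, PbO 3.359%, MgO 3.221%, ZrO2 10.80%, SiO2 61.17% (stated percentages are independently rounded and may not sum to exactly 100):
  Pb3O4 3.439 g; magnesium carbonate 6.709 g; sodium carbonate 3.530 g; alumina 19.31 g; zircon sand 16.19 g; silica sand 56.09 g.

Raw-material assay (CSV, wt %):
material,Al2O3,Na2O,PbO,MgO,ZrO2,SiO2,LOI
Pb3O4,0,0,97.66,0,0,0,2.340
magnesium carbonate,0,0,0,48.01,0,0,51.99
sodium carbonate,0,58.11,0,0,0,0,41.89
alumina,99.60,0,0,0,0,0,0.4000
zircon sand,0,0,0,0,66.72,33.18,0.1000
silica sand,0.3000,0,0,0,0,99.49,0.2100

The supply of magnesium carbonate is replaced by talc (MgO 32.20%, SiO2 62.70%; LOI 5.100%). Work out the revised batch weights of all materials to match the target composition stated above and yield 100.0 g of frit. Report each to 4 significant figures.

Revised batch per 100.0 g frit:
  Pb3O4: 3.439 g
  talc: 10.00 g
  sodium carbonate: 3.530 g
  alumina: 19.33 g
  zircon sand: 16.19 g
  silica sand: 49.78 g
Total batch = 102.3 g; LOI loss = 2.267 g

In-progress results are printed rounded off to 4 significant digits within the worked lines; every computation holds full float precision through the solve; a single rounding finalizes every reported result; the derived quantities (glass mass, LOI, the yield, the six compositions, the totals) are computed at exact precision from the batch weights for 100.0 g of glass, as set out in problem or answer.
Target masses of each oxide per 100.0 g frit:
  Al2O3: 19.40% × 100.0 = 19.40 g
  Na2O: 2.051% × 100.0 = 2.051 g
  PbO: 3.359% × 100.0 = 3.359 g
  MgO: 3.221% × 100.0 = 3.221 g
  ZrO2: 10.80% × 100.0 = 10.80 g
  SiO2: 61.17% × 100.0 = 61.17 g
Verifying the oxide balance with the batch weights as given, relative to the basis at hand (target by target, the sums agree once rounding is allowed for):
  Al2O3: 19.33·0.9960 + 49.78·0.003000 = 19.40 g (target 19.40 g)
  Na2O: 3.530·0.5811 = 2.051 g (target 2.051 g)
  PbO: 3.439·0.9766 = 3.359 g (target 3.359 g)
  MgO: 10.00·0.3220 = 3.220 g (target 3.221 g)
  ZrO2: 16.19·0.6672 = 10.80 g (target 10.80 g)
  SiO2: 10.00·0.6270 + 16.19·0.3318 + 49.78·0.9949 = 61.17 g (target 61.17 g)
Consistency of the glass mass: the batch minus its LOI: 100.0 g (oxide target masses add up to 100.0 g; with the basis standing at 100.0 g — gaps are rounding artifacts).
Total batch = Σ batch = 102.3 g; loss to ignition Σ batch·LOI = 2.267 g; yield, glass over the total, = 97.78%.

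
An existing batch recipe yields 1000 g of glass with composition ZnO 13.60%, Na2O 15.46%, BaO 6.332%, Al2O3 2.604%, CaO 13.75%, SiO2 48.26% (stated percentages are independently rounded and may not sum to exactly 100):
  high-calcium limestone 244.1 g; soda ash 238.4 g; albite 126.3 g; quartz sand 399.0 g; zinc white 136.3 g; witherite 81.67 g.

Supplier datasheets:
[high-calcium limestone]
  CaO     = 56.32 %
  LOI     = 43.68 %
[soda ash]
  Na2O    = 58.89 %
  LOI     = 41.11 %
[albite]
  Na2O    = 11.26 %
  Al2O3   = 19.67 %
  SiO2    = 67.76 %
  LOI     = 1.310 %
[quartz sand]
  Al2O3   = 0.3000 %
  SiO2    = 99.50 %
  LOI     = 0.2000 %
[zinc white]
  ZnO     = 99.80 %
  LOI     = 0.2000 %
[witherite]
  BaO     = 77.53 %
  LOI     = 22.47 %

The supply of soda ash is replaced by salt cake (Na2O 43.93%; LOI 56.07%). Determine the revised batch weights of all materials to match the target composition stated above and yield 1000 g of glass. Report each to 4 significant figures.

The whole derivation runs at full precision all the way through. Intermediates are printed, with 4-significant-digit rounding, when written out. Each reported number is rounded once only. Derived quantities (totals, net glass mass, yield, the six compositions, ignition loss) are computed from the weighed amounts at 1000 g of glass at full precision exactly as printed in the problem or answer text.
Per-oxide target masses for 1000 g glass:
  ZnO: 13.60% × 1000 = 136.0 g
  Na2O: 15.46% × 1000 = 154.6 g
  BaO: 6.332% × 1000 = 63.32 g
  Al2O3: 2.604% × 1000 = 26.04 g
  CaO: 13.75% × 1000 = 137.5 g
  SiO2: 48.26% × 1000 = 482.6 g
Mass-balance tally per oxide with the batch weights as given, at the basis given (sum by sum, the targets are met net of answer rounding effects):
  ZnO: 136.3·0.9980 = 136.0 g (target 136.0 g)
  Na2O: 319.6·0.4393 + 126.3·0.1126 = 154.6 g (target 154.6 g)
  BaO: 81.67·0.7753 = 63.32 g (target 63.32 g)
  Al2O3: 126.3·0.1967 + 399.0·0.003000 = 26.04 g (target 26.04 g)
  CaO: 244.1·0.5632 = 137.5 g (target 137.5 g)
  SiO2: 126.3·0.6776 + 399.0·0.9950 = 482.6 g (target 482.6 g)
Glass-mass sanity pass: Σ batch − LOI loss = 1000 g (targets for the oxides total 1000 g; basis as stated: 1000 g — differing by rounding only).
Adding the batch up: Σ batch = 1307 g; Σ batch·LOI gives LOI loss = 306.9 g; glass ÷ batch gives a yield of 76.52%.

Revised batch per 1000 g glass:
  high-calcium limestone: 244.1 g
  salt cake: 319.6 g
  albite: 126.3 g
  quartz sand: 399.0 g
  zinc white: 136.3 g
  witherite: 81.67 g
Total batch = 1307 g; LOI loss = 306.9 g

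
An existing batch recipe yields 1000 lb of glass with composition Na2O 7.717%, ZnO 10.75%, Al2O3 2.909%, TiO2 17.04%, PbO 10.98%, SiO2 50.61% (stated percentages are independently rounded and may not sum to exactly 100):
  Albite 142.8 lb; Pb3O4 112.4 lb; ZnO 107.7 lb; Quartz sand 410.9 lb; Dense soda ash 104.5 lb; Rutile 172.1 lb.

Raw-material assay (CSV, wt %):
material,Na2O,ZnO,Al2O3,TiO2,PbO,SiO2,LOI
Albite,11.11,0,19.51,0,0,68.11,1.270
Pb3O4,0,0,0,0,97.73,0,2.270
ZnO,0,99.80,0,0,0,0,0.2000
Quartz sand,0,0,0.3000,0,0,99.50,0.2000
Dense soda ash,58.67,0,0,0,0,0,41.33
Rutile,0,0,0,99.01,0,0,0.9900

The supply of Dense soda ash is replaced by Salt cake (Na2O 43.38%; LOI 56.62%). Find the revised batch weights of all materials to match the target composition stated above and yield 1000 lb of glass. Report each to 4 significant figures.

Revised batch per 1000 lb glass:
  Albite: 142.8 lb
  Pb3O4: 112.4 lb
  ZnO: 107.7 lb
  Quartz sand: 410.9 lb
  Salt cake: 141.3 lb
  Rutile: 172.1 lb
Total batch = 1087 lb; LOI loss = 87.11 lb

The intermediate values are displayed (rounded to four significant figures) on the page — each numeric step carries exact precision through the solve; each reported result is rounded exactly once. The derived quantities (the six compositions, glass mass, LOI, the totals, yield) are recomputed at exact precision from the batch weights for 1000 lb of glass, as written in the problem or answer text.
Oxide-by-oxide targets in 1000 lb glass:
  Na2O: 7.717% × 1000 = 77.17 lb
  ZnO: 10.75% × 1000 = 107.5 lb
  Al2O3: 2.909% × 1000 = 29.09 lb
  TiO2: 17.04% × 1000 = 170.4 lb
  PbO: 10.98% × 1000 = 109.8 lb
  SiO2: 50.61% × 1000 = 506.1 lb
Checking each oxide sum per the reported batch figures, per the basis as stated (delivered sums recover each target up to rounding of the answer):
  Na2O: 142.8·0.1111 + 141.3·0.4338 = 77.16 lb (target 77.17 lb)
  ZnO: 107.7·0.9980 = 107.5 lb (target 107.5 lb)
  Al2O3: 142.8·0.1951 + 410.9·0.003000 = 29.09 lb (target 29.09 lb)
  TiO2: 172.1·0.9901 = 170.4 lb (target 170.4 lb)
  PbO: 112.4·0.9773 = 109.8 lb (target 109.8 lb)
  SiO2: 142.8·0.6811 + 410.9·0.9950 = 506.1 lb (target 506.1 lb)
Glass-mass closure: net batch after ignition = 1000 lb (the Σ of target masses is 1000 lb; against the stated basis, 1000 lb — gaps are rounding artifacts).
Batch grand total — Σ batch = 1087 lb; loss to ignition Σ batch·LOI = 87.11 lb; as yield: glass ÷ batch → 91.99%.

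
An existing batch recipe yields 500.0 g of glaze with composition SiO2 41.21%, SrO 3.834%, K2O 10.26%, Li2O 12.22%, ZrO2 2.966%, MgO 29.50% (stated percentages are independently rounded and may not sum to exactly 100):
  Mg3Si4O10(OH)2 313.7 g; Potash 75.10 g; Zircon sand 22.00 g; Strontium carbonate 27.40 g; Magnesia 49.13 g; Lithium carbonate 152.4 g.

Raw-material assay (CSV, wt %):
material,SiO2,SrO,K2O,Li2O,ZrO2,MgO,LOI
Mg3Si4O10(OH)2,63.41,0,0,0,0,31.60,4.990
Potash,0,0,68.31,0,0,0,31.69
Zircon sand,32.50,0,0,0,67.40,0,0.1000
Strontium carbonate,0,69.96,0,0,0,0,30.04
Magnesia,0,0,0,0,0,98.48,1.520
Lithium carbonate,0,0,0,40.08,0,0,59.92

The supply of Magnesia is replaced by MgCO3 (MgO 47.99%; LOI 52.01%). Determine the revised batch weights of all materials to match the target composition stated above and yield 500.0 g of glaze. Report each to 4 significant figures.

Working values are displayed, rounded to 4 significant digits, when written out; the working math keeps exact precision end to end; a single rounding produces each reported value. The derived quantities, which include six oxide percentages, yield, the totals, glass mass, ignition loss, are rebuilt in full float precision, exactly as shown in either problem or answer, starting from the weights per 500.0 g of glass.
Per-oxide target masses for 500.0 g glaze:
  SiO2: 41.21% × 500.0 = 206.0 g
  SrO: 3.834% × 500.0 = 19.17 g
  K2O: 10.26% × 500.0 = 51.30 g
  Li2O: 12.22% × 500.0 = 61.10 g
  ZrO2: 2.966% × 500.0 = 14.83 g
  MgO: 29.50% × 500.0 = 147.5 g
Sums-versus-targets review from the weights as reported, on the stated basis (oxide sums agree with the targets up to rounding of the answer):
  SiO2: 313.7·0.6341 + 22.00·0.3250 = 206.1 g (target 206.0 g)
  SrO: 27.40·0.6996 = 19.17 g (target 19.17 g)
  K2O: 75.10·0.6831 = 51.30 g (target 51.30 g)
  Li2O: 152.4·0.4008 = 61.08 g (target 61.10 g)
  ZrO2: 22.00·0.6740 = 14.83 g (target 14.83 g)
  MgO: 313.7·0.3160 + 100.8·0.4799 = 147.5 g (target 147.5 g)
Glass-mass sanity pass: batch total minus LOI = 500.0 g (per-oxide target masses sum to 500.0 g; with the basis standing at 500.0 g — deltas are rounding alone).
Batch grand total — Σ batch = 691.4 g; ignition loss, Σ(batch × LOI) = 191.4 g; yield = glass ÷ total batch = 72.31%.

Revised batch per 500.0 g glaze:
  Mg3Si4O10(OH)2: 313.7 g
  Potash: 75.10 g
  Zircon sand: 22.00 g
  Strontium carbonate: 27.40 g
  MgCO3: 100.8 g
  Lithium carbonate: 152.4 g
Total batch = 691.4 g; LOI loss = 191.4 g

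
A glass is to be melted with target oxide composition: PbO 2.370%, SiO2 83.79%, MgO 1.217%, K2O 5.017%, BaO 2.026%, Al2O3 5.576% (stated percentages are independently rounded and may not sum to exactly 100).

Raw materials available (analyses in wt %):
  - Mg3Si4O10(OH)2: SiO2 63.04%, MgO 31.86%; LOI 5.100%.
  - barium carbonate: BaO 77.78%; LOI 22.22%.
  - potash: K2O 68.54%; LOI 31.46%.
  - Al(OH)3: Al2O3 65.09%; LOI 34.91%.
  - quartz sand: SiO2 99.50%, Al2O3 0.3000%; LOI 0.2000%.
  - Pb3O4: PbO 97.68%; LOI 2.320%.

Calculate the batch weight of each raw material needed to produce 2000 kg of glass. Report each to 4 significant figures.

Batch per 2000 kg glass:
  Mg3Si4O10(OH)2: 76.40 kg
  barium carbonate: 52.10 kg
  potash: 146.4 kg
  Al(OH)3: 163.8 kg
  quartz sand: 1636 kg
  Pb3O4: 48.53 kg
Total batch = 2123 kg; LOI loss = 123.1 kg; yield = 94.20%

The working math keeps exact precision at each step. Intermediates appear with 4-significant-figure rounding on the page. Every reported number takes just one rounding — derived quantities are carried using the weight values per 2000 kg of glass at full float precision (the six compositions, totals, LOI, glass mass, yield) as written in question or answer.
Oxide mass targets, per 2000 kg glass:
  PbO: 2.370% × 2000 = 47.40 kg
  SiO2: 83.79% × 2000 = 1676 kg
  MgO: 1.217% × 2000 = 24.34 kg
  K2O: 5.017% × 2000 = 100.3 kg
  BaO: 2.026% × 2000 = 40.52 kg
  Al2O3: 5.576% × 2000 = 111.5 kg
Balance tally, oxide-wise, applying the batch weights above, on the stated basis (every target is met by its sum once rounding is allowed for):
  PbO: 48.53·0.9768 = 47.40 kg (target 47.40 kg)
  SiO2: 76.40·0.6304 + 1636·0.9950 = 1676 kg (target 1676 kg)
  MgO: 76.40·0.3186 = 24.34 kg (target 24.34 kg)
  K2O: 146.4·0.6854 = 100.3 kg (target 100.3 kg)
  BaO: 52.10·0.7778 = 40.52 kg (target 40.52 kg)
  Al2O3: 163.8·0.6509 + 1636·0.003000 = 111.5 kg (target 111.5 kg)
Glass-mass closure: the batch minus its LOI: 2000 kg (the Σ of target masses is 2000 kg; stated basis 2000 kg — gaps are rounding artifacts).
Batch total: Σ batch = 2123 kg; LOI removed, Σ of batch·LOI: 123.1 kg; yield: glass divided by total = 94.20%.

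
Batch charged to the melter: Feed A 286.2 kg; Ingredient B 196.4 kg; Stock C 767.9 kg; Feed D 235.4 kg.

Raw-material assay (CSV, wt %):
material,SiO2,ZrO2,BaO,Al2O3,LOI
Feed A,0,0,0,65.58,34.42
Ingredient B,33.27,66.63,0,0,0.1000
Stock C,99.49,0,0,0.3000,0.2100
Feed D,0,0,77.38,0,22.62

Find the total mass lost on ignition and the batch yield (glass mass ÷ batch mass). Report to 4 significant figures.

In-progress results are displayed rounded to four significant digits when written out. Each numeric step keeps full float precision from first step to last. A single rounding produces every reported number — all derived quantities (LOI, the yield, totals, the four compositions, net glass mass) are recomputed starting from the weights per 1332 kg of glass at exact precision as written in the problem or the answer.
Loss on ignition, line by line:
  Feed A: 286.2 × 0.3442 = 98.51 kg
  Ingredient B: 196.4 × 0.001000 = 0.1964 kg
  Stock C: 767.9 × 0.002100 = 1.613 kg
  Feed D: 235.4 × 0.2262 = 53.25 kg
Total LOI = 153.6 kg
Glass = batch − LOI = 1486 − 153.6 = 1332 kg

LOI loss = 153.6 kg; glass = 1332 kg; yield = 89.67%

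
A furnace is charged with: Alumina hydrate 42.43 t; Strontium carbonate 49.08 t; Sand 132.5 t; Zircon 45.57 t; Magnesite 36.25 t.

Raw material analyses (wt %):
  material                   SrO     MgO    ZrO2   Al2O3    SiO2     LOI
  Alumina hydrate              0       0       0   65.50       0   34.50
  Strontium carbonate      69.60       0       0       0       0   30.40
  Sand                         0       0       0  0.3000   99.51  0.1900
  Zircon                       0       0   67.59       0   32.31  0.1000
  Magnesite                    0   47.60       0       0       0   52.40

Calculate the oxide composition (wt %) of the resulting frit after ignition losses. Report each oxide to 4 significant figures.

Glass mass = 257.0 t (batch 305.8 − LOI 48.85).
Composition: SrO 13.29%, MgO 6.715%, ZrO2 11.99%, Al2O3 10.97%, SiO2 57.04%

Intermediates are displayed rounded to four significant digits when written out — every computation maintains full precision all the way through; every reported number receives exactly one rounding; all derived quantities (yield, net glass mass, five oxide percentages, totals, ignition loss) are carried from the batch weights for 257.0 t of glass at full precision as given in the problem or the answer.
Oxide masses out of the charge:
  SrO: 49.08·0.6960 = 34.16 t
  MgO: 36.25·0.4760 = 17.25 t
  ZrO2: 45.57·0.6759 = 30.80 t
  Al2O3: 42.43·0.6550 + 132.5·0.003000 = 28.19 t
  SiO2: 132.5·0.9951 + 45.57·0.3231 = 146.6 t
LOI: 42.43·0.3450 + 49.08·0.3040 + 132.5·0.001900 + 45.57·0.001000 + 36.25·0.5240 = 48.85 t
Glass = total batch minus LOI = 305.8 − 48.85 = 257.0 t (equal to the oxide-mass sum)
each oxide over glass, ×100, is wt %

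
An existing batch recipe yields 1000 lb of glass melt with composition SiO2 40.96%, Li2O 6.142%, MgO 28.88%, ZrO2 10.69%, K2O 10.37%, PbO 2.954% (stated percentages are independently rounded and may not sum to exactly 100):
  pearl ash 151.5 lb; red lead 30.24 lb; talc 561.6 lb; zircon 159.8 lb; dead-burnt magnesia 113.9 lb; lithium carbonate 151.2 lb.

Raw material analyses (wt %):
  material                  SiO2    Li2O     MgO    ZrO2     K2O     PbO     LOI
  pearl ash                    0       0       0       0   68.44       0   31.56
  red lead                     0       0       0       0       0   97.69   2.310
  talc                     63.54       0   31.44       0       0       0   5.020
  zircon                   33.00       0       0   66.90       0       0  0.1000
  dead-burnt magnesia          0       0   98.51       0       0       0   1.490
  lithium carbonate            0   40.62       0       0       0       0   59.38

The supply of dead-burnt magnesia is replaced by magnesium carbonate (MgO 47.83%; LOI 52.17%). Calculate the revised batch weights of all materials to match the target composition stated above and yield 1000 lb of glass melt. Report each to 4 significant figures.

Revised batch per 1000 lb glass melt:
  pearl ash: 151.5 lb
  red lead: 30.24 lb
  talc: 561.6 lb
  zircon: 159.8 lb
  magnesium carbonate: 234.6 lb
  lithium carbonate: 151.2 lb
Total batch = 1289 lb; LOI loss = 289.0 lb

Full precision is carried through the solve. In-progress results are printed rounded off to 4 significant digits in the working; a single rounding yields every reported figure. All derived quantities (totals, six oxide percentages, ignition loss, the yield, net glass mass) are rebuilt from the weighed amounts per 1000 lb of glass at full float precision, as they appear in the problem or answer text.
Target masses of each oxide per 1000 lb glass melt:
  SiO2: 40.96% × 1000 = 409.6 lb
  Li2O: 6.142% × 1000 = 61.42 lb
  MgO: 28.88% × 1000 = 288.8 lb
  ZrO2: 10.69% × 1000 = 106.9 lb
  K2O: 10.37% × 1000 = 103.7 lb
  PbO: 2.954% × 1000 = 29.54 lb
Verifying the oxide balance given the weights on record, under the basis named above (delivered sums recover each target once rounding is allowed for):
  SiO2: 561.6·0.6354 + 159.8·0.3300 = 409.6 lb (target 409.6 lb)
  Li2O: 151.2·0.4062 = 61.42 lb (target 61.42 lb)
  MgO: 561.6·0.3144 + 234.6·0.4783 = 288.8 lb (target 288.8 lb)
  ZrO2: 159.8·0.6690 = 106.9 lb (target 106.9 lb)
  K2O: 151.5·0.6844 = 103.7 lb (target 103.7 lb)
  PbO: 30.24·0.9769 = 29.54 lb (target 29.54 lb)
The glass-mass cross-check: total batch − LOI = 999.9 lb (targets for the oxides total 1000 lb; against the stated basis, 1000 lb — rounding explains the deltas).
Batch grand total — Σ batch = 1289 lb; loss to ignition Σ batch·LOI = 289.0 lb; yield, glass over the total, = 77.58%.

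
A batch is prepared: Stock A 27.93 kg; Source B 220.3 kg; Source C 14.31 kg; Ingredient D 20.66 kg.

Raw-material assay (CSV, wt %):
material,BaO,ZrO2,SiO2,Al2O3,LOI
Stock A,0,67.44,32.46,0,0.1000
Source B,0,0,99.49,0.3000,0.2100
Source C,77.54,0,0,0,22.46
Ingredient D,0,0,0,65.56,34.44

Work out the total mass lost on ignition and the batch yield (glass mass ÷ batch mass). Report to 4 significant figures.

LOI loss = 10.82 kg; glass = 272.4 kg; yield = 96.18%

Every computation carries full float precision at every stage; rounding to 4 significant figures extends to each working value as printed. A single rounding produces every reported result — derived quantities (ignition loss, four oxide percentages, yield, glass mass, the totals) are recomputed at full float precision from the weighed amounts per 272.4 kg of glass exactly as shown in the problem or the answer.
Ignition loss by material:
  Stock A: 27.93 × 0.001000 = 0.02793 kg
  Source B: 220.3 × 0.002100 = 0.4626 kg
  Source C: 14.31 × 0.2246 = 3.214 kg
  Ingredient D: 20.66 × 0.3444 = 7.115 kg
Total LOI = 10.82 kg
Glass = batch − LOI = 283.2 − 10.82 = 272.4 kg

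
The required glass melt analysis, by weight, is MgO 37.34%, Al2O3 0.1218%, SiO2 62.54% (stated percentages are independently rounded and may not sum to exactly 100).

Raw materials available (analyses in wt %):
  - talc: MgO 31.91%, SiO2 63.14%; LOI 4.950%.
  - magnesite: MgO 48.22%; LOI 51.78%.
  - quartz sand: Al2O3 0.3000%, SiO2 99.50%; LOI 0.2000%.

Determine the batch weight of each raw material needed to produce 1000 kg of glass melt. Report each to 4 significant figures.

Batch per 1000 kg glass melt:
  talc: 350.7 kg
  magnesite: 542.3 kg
  quartz sand: 406.0 kg
Total batch = 1299 kg; LOI loss = 299.0 kg; yield = 76.98%

Rounding to 4 significant digits applies to each in-between result as printed. The working math maintains exact precision all the way through; each reported number carries a single rounding. Derived quantities (LOI, net glass mass, the yield, the three compositions, totals) are carried at exact precision from the batch weights for 1000 kg of glass exactly as shown in either problem or answer.
Target masses of each oxide per 1000 kg glass melt:
  MgO: 37.34% × 1000 = 373.4 kg
  Al2O3: 0.1218% × 1000 = 1.218 kg
  SiO2: 62.54% × 1000 = 625.4 kg
A balance pass over the oxides, from the weights as reported, per the basis as stated (summed amounts equal target values once rounding is allowed for):
  MgO: 350.7·0.3191 + 542.3·0.4822 = 373.4 kg (target 373.4 kg)
  Al2O3: 406.0·0.003000 = 1.218 kg (target 1.218 kg)
  SiO2: 350.7·0.6314 + 406.0·0.9950 = 625.4 kg (target 625.4 kg)
Auditing the glass mass value: batch Σ − ignition loss = 1000 kg (oxide target masses add up to 1000 kg; basis as stated: 1000 kg — a pure rounding effect).
Whole-batch sum: Σ batch = 1299 kg; LOI removed, Σ of batch·LOI: 299.0 kg; yield, glass over the total, = 76.98%.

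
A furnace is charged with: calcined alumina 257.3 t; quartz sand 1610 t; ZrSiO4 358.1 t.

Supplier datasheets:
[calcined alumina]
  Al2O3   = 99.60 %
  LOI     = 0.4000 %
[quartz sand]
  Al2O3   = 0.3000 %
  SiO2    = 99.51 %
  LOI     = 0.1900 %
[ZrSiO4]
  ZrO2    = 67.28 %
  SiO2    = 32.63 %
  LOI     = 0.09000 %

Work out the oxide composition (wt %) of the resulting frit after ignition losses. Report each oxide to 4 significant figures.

Glass mass = 2221 t (batch 2225 − LOI 4.410).
Composition: Al2O3 11.76%, ZrO2 10.85%, SiO2 77.40%

Mid-chain values are shown rounded to four significant figures in the working — the whole derivation maintains full float precision at all times. A single rounding yields each reported value — derived quantities (ignition loss, totals, yield, net glass mass, three oxide percentages) are computed using the weight values per 2221 t of glass at exact precision, as given in the problem or the answer.
What the batch supplies per oxide:
  Al2O3: 257.3·0.9960 + 1610·0.003000 = 261.1 t
  ZrO2: 358.1·0.6728 = 240.9 t
  SiO2: 1610·0.9951 + 358.1·0.3263 = 1719 t
LOI: 257.3·0.004000 + 1610·0.001900 + 358.1·9.000e-04 = 4.410 t
Resulting glass, batch − LOI: 2225 − 4.410 = 2221 t (consistent with Σ oxide mass)
wt %: oxide over glass, times 100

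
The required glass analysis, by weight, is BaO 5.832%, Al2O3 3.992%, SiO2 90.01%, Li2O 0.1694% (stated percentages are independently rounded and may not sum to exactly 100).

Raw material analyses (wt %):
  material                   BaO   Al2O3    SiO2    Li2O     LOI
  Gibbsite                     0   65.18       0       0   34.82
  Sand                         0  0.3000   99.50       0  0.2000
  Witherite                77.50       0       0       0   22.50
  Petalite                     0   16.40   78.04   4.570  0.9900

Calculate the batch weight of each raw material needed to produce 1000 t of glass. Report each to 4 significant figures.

Batch per 1000 t glass:
  Gibbsite: 47.89 t
  Sand: 875.6 t
  Witherite: 75.25 t
  Petalite: 37.07 t
Total batch = 1036 t; LOI loss = 35.72 t; yield = 96.55%

Mid-chain values are displayed, rounded to 4 significant figures, in the printout. Every computation holds full precision in every operation — each reported number is rounded exactly once. The derived quantities (yield, LOI, four oxide percentages, net glass mass, the totals) are recomputed in full precision starting from the weights at 1000 t of glass as given in either problem or answer.
Target oxide masses per 1000 t glass:
  BaO: 5.832% × 1000 = 58.32 t
  Al2O3: 3.992% × 1000 = 39.92 t
  SiO2: 90.01% × 1000 = 900.1 t
  Li2O: 0.1694% × 1000 = 1.694 t
Sums-versus-targets review on the weights just shown, under the basis named above (summed amounts equal target values given rounding of the digits):
  BaO: 75.25·0.7750 = 58.32 t (target 58.32 t)
  Al2O3: 47.89·0.6518 + 875.6·0.003000 + 37.07·0.1640 = 39.92 t (target 39.92 t)
  SiO2: 875.6·0.9950 + 37.07·0.7804 = 900.2 t (target 900.1 t)
  Li2O: 37.07·0.04570 = 1.694 t (target 1.694 t)
Glass-mass bookkeeping: batch total minus LOI = 1000 t (targets for the oxides total 1000 t; versus the stated basis of 1000 t — rounding explains the deltas).
Total batch = Σ batch = 1036 t; LOI loss = Σ batch·LOI = 35.72 t; the yield ratio, glass ÷ batch: 96.55%.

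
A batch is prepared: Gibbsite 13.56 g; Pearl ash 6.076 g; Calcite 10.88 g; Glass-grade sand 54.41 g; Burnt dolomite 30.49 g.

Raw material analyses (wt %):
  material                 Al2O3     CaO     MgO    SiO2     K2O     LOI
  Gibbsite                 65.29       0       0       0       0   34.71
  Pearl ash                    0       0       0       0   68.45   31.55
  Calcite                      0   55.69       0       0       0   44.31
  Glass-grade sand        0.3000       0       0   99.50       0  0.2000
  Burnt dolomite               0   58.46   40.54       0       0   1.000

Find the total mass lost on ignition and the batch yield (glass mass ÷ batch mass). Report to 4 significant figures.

Each numeric step carries full float precision from start to finish. In-progress results are shown, with 4-significant-digit rounding, as written — each reported result is rounded just once — the derived quantities are rebuilt from the batch weights at 103.6 g of glass in exact precision (ignition loss, totals, the yield, five oxide percentages, net glass mass) as they appear in problem or answer.
LOI of each material in turn:
  Gibbsite: 13.56 × 0.3471 = 4.707 g
  Pearl ash: 6.076 × 0.3155 = 1.917 g
  Calcite: 10.88 × 0.4431 = 4.821 g
  Glass-grade sand: 54.41 × 0.002000 = 0.1088 g
  Burnt dolomite: 30.49 × 0.01000 = 0.3049 g
Total LOI = 11.86 g
Glass = batch − LOI = 115.4 − 11.86 = 103.6 g

LOI loss = 11.86 g; glass = 103.6 g; yield = 89.73%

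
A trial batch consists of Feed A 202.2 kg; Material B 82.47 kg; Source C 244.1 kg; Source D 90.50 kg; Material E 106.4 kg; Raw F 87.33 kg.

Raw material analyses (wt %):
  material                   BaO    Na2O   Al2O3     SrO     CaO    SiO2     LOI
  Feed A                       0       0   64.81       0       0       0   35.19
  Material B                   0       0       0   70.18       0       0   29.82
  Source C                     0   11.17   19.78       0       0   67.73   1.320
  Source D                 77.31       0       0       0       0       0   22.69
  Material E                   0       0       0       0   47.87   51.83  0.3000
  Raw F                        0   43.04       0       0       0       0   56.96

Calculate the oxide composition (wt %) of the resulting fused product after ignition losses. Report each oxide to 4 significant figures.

The working math carries exact precision through every step. Mid-chain values are shown rounded off to 4 significant digits when written out; exactly one rounding goes into every reported result. The derived quantities (the six compositions, yield, the totals, ignition loss, net glass mass) are rebuilt in full float precision from the batch weights at 643.4 kg of glass as they appear in the question or the answer.
Delivered oxide masses:
  BaO: 90.50·0.7731 = 69.97 kg
  Na2O: 244.1·0.1117 + 87.33·0.4304 = 64.85 kg
  Al2O3: 202.2·0.6481 + 244.1·0.1978 = 179.3 kg
  SrO: 82.47·0.7018 = 57.88 kg
  CaO: 106.4·0.4787 = 50.93 kg
  SiO2: 244.1·0.6773 + 106.4·0.5183 = 220.5 kg
LOI: 202.2·0.3519 + 82.47·0.2982 + 244.1·0.01320 + 90.50·0.2269 + 106.4·0.003000 + 87.33·0.5696 = 169.6 kg
batch − LOI leaves glass = 813.0 − 169.6 = 643.4 kg (equal to the oxide-mass sum)
wt % = 100 × oxide mass / glass mass

Glass mass = 643.4 kg (batch 813.0 − LOI 169.6).
Composition: BaO 10.87%, Na2O 10.08%, Al2O3 27.87%, SrO 8.995%, CaO 7.916%, SiO2 34.27%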